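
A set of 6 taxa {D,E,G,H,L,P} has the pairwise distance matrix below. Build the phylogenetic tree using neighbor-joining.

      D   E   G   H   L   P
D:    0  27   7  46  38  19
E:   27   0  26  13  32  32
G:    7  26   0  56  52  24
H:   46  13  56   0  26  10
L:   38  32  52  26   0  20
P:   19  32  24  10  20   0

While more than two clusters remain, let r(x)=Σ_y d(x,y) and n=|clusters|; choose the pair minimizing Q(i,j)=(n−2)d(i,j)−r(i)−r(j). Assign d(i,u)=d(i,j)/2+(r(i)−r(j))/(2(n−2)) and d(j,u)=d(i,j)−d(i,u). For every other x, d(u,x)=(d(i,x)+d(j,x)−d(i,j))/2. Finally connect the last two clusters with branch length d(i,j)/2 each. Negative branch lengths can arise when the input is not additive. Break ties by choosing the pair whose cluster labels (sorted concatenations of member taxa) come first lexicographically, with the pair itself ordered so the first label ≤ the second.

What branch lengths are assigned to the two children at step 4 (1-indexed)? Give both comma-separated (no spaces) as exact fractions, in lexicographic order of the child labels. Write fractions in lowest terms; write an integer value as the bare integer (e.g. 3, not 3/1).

31/16,125/16

step 1: merge (D,G) at d=7, Q=-274; branch lengths D→0, G→7; new cluster DG
  updated: d(DG,E)=23, d(DG,H)=95/2, d(DG,L)=83/2, d(DG,P)=18
step 2: merge (DG,E) at d=23, Q=-161; branch lengths DG→33/2, E→13/2; new cluster DEG
  updated: d(DEG,H)=75/4, d(DEG,L)=101/4, d(DEG,P)=27/2
step 3: merge (DEG,L) at d=101/4, Q=-313/4; branch lengths DEG→147/16, L→257/16; new cluster DEGL
  updated: d(DEGL,H)=39/4, d(DEGL,P)=33/8
step 4: merge (DEGL,H) at d=39/4, Q=-191/8; branch lengths DEGL→31/16, H→125/16; new cluster DEGHL
  updated: d(DEGHL,P)=35/16
step 5: merge (DEGHL,P) at d=35/16; branch lengths DEGHL→35/32, P→35/32; new cluster DEGHLP
final tree: (((((D:0,G:7):33/2,E:13/2):147/16,L:257/16):31/16,H:125/16):35/32,P:35/32)
total length: 1075/16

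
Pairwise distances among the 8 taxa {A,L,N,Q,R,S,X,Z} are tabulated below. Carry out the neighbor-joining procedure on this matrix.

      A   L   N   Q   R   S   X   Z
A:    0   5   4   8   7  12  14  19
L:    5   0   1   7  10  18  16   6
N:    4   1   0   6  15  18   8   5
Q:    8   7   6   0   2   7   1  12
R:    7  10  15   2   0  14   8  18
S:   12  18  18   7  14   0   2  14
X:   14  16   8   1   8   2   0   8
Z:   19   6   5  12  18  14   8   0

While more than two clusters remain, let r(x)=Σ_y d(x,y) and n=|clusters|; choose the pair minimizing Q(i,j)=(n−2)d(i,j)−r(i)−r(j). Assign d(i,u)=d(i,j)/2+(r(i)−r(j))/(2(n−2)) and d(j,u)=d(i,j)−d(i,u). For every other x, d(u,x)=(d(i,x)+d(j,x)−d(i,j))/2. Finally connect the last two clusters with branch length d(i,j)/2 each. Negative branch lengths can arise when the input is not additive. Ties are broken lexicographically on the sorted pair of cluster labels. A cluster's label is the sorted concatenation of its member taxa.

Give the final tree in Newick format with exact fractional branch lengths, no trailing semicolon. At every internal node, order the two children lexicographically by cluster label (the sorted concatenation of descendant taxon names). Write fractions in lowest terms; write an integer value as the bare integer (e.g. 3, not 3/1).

step 1: merge (S,X) at d=2, Q=-130; branch lengths S→10/3, X→-4/3; new cluster SX
  updated: d(A,SX)=12, d(L,SX)=16, d(N,SX)=12, d(Q,SX)=3, d(R,SX)=10, d(SX,Z)=10
step 2: merge (Q,R) at d=2, Q=-90; branch lengths Q→-7/5, R→17/5; new cluster QR
  updated: d(A,QR)=13/2, d(L,QR)=15/2, d(N,QR)=19/2, d(QR,SX)=11/2, d(QR,Z)=14
step 3: merge (QR,SX) at d=11/2, Q=-153/2; branch lengths QR→19/16, SX→69/16; new cluster QRSX
  updated: d(A,QRSX)=13/2, d(L,QRSX)=9, d(N,QRSX)=8, d(QRSX,Z)=37/4
step 4: merge (A,QRSX) at d=13/2, Q=-191/4; branch lengths A→85/24, QRSX→71/24; new cluster AQRSX
  updated: d(AQRSX,L)=15/4, d(AQRSX,N)=11/4, d(AQRSX,Z)=87/8
step 5: merge (AQRSX,L) at d=15/4, Q=-165/8; branch lengths AQRSX→113/32, L→7/32; new cluster ALQRSX
  updated: d(ALQRSX,N)=0, d(ALQRSX,Z)=105/16
step 6: merge (ALQRSX,N) at d=0, Q=-185/16; branch lengths ALQRSX→25/32, N→-25/32; new cluster ALNQRSX
  updated: d(ALNQRSX,Z)=185/32
step 7: merge (ALNQRSX,Z) at d=185/32; branch lengths ALNQRSX→185/64, Z→185/64; new cluster ALNQRSXZ
final tree: ((((A:85/24,((Q:-7/5,R:17/5):19/16,(S:10/3,X:-4/3):69/16):71/24):113/32,L:7/32):25/32,N:-25/32):185/64,Z:185/64)
total length: 817/32

((((A:85/24,((Q:-7/5,R:17/5):19/16,(S:10/3,X:-4/3):69/16):71/24):113/32,L:7/32):25/32,N:-25/32):185/64,Z:185/64)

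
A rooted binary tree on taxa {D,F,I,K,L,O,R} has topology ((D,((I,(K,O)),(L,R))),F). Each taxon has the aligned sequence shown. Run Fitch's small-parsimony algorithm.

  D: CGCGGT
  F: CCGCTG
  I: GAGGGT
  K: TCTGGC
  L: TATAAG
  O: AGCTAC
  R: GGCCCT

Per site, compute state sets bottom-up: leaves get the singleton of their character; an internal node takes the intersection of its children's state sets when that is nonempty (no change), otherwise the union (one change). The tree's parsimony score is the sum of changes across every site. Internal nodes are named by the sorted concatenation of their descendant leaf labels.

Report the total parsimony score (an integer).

[col 0] KO: children K:{T}, O:{A} ∪→ {A,T}; cost 1
[col 0] IKO: children I:{G}, KO:{A,T} ∪→ {A,G,T}; cost 1
[col 0] LR: children L:{T}, R:{G} ∪→ {G,T}; cost 1
[col 0] IKLOR: children IKO:{A,G,T}, LR:{G,T} ∩→ {G,T}; cost 0
[col 0] DIKLOR: children D:{C}, IKLOR:{G,T} ∪→ {C,G,T}; cost 1
[col 0] DFIKLOR: children DIKLOR:{C,G,T}, F:{C} ∩→ {C}; cost 0
[col 1] KO: children K:{C}, O:{G} ∪→ {C,G}; cost 1
[col 1] IKO: children I:{A}, KO:{C,G} ∪→ {A,C,G}; cost 1
[col 1] LR: children L:{A}, R:{G} ∪→ {A,G}; cost 1
[col 1] IKLOR: children IKO:{A,C,G}, LR:{A,G} ∩→ {A,G}; cost 0
[col 1] DIKLOR: children D:{G}, IKLOR:{A,G} ∩→ {G}; cost 0
[col 1] DFIKLOR: children DIKLOR:{G}, F:{C} ∪→ {C,G}; cost 1
[col 2] KO: children K:{T}, O:{C} ∪→ {C,T}; cost 1
[col 2] IKO: children I:{G}, KO:{C,T} ∪→ {C,G,T}; cost 1
[col 2] LR: children L:{T}, R:{C} ∪→ {C,T}; cost 1
[col 2] IKLOR: children IKO:{C,G,T}, LR:{C,T} ∩→ {C,T}; cost 0
[col 2] DIKLOR: children D:{C}, IKLOR:{C,T} ∩→ {C}; cost 0
[col 2] DFIKLOR: children DIKLOR:{C}, F:{G} ∪→ {C,G}; cost 1
[col 3] KO: children K:{G}, O:{T} ∪→ {G,T}; cost 1
[col 3] IKO: children I:{G}, KO:{G,T} ∩→ {G}; cost 0
[col 3] LR: children L:{A}, R:{C} ∪→ {A,C}; cost 1
[col 3] IKLOR: children IKO:{G}, LR:{A,C} ∪→ {A,C,G}; cost 1
[col 3] DIKLOR: children D:{G}, IKLOR:{A,C,G} ∩→ {G}; cost 0
[col 3] DFIKLOR: children DIKLOR:{G}, F:{C} ∪→ {C,G}; cost 1
[col 4] KO: children K:{G}, O:{A} ∪→ {A,G}; cost 1
[col 4] IKO: children I:{G}, KO:{A,G} ∩→ {G}; cost 0
[col 4] LR: children L:{A}, R:{C} ∪→ {A,C}; cost 1
[col 4] IKLOR: children IKO:{G}, LR:{A,C} ∪→ {A,C,G}; cost 1
[col 4] DIKLOR: children D:{G}, IKLOR:{A,C,G} ∩→ {G}; cost 0
[col 4] DFIKLOR: children DIKLOR:{G}, F:{T} ∪→ {G,T}; cost 1
[col 5] KO: children K:{C}, O:{C} ∩→ {C}; cost 0
[col 5] IKO: children I:{T}, KO:{C} ∪→ {C,T}; cost 1
[col 5] LR: children L:{G}, R:{T} ∪→ {G,T}; cost 1
[col 5] IKLOR: children IKO:{C,T}, LR:{G,T} ∩→ {T}; cost 0
[col 5] DIKLOR: children D:{T}, IKLOR:{T} ∩→ {T}; cost 0
[col 5] DFIKLOR: children DIKLOR:{T}, F:{G} ∪→ {G,T}; cost 1
per-site changes: [4, 4, 4, 4, 4, 3]; total = 23

23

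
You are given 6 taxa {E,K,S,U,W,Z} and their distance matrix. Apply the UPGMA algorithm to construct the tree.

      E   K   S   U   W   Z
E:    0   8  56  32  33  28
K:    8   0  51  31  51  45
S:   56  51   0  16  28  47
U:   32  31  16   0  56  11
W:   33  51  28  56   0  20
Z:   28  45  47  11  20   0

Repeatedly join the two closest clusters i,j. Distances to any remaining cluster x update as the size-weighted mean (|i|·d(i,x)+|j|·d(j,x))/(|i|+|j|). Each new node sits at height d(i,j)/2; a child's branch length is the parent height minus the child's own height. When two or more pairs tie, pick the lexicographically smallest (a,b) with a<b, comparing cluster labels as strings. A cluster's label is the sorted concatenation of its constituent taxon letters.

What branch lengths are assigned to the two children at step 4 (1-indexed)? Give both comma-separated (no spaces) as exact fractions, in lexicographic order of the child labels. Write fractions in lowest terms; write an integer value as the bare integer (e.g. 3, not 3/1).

13,23/2

iteration 1: select E,K (d=8); attach at lengths (4, 4); label the merged cluster EK
  updated: d(EK,S)=107/2, d(EK,U)=63/2, d(EK,W)=42, d(EK,Z)=73/2
iteration 2: select U,Z (d=11); attach at lengths (11/2, 11/2); label the merged cluster UZ
  updated: d(EK,UZ)=34, d(S,UZ)=63/2, d(UZ,W)=38
iteration 3: select S,W (d=28); attach at lengths (14, 14); label the merged cluster SW
  updated: d(EK,SW)=191/4, d(SW,UZ)=139/4
iteration 4: select EK,UZ (d=34); attach at lengths (13, 23/2); label the merged cluster EKUZ
  updated: d(EKUZ,SW)=165/4
iteration 5: select EKUZ,SW (d=165/4); attach at lengths (29/8, 53/8); label the merged cluster EKSUWZ
final tree: (((E:4,K:4):13,(U:11/2,Z:11/2):23/2):29/8,(S:14,W:14):53/8)
total length: 327/4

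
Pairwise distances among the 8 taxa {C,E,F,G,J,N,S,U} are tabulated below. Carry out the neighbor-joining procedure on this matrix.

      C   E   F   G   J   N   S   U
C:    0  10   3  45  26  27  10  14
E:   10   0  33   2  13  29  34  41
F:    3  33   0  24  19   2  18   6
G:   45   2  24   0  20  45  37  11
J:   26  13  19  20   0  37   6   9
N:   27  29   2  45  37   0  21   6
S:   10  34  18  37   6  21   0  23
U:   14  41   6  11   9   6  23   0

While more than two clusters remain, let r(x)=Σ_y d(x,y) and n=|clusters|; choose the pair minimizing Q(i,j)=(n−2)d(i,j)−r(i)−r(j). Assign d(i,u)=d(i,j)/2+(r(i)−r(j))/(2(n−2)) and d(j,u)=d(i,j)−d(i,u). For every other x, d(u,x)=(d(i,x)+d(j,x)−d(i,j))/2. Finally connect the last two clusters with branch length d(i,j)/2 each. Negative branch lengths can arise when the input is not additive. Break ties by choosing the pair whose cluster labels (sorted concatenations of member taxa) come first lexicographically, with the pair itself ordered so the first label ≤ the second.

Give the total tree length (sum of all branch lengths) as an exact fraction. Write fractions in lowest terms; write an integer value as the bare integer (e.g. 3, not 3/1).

1. join E+G (d=2, Q=-334) ⇒ EG; edges |E|=-5/6, |G|=17/6
  updated: d(C,EG)=53/2, d(EG,F)=55/2, d(EG,J)=31/2, d(EG,N)=36, d(EG,S)=69/2, d(EG,U)=25
2. join EG+J (d=31/2, Q=-200) ⇒ EGJ; edges |EG|=13, |J|=5/2
  updated: d(C,EGJ)=37/2, d(EGJ,F)=31/2, d(EGJ,N)=115/4, d(EGJ,S)=25/2, d(EGJ,U)=37/4
3. join F+N (d=2, Q=-485/4) ⇒ FN; edges |F|=-129/32, |N|=193/32
  updated: d(C,FN)=14, d(EGJ,FN)=169/8, d(FN,S)=37/2, d(FN,U)=5
4. join FN+U (d=5, Q=-759/8) ⇒ FNU; edges |FN|=179/48, |U|=61/48
  updated: d(C,FNU)=23/2, d(EGJ,FNU)=203/16, d(FNU,S)=73/4
5. join C+S (d=10, Q=-243/4) ⇒ CS; edges |C|=77/16, |S|=83/16
  updated: d(CS,EGJ)=21/2, d(CS,FNU)=79/8
6. join CS+EGJ (d=21/2, Q=-529/16) ⇒ CEGJS; edges |CS|=123/32, |EGJ|=213/32
  updated: d(CEGJS,FNU)=193/32
7. join CEGJS+FNU (d=193/32) ⇒ CEFGJNSU; edges |CEGJS|=193/64, |FNU|=193/64
final tree: (((C:77/16,S:83/16):123/32,((E:-5/6,G:17/6):13,J:5/2):213/32):193/64,((F:-129/32,N:193/32):179/48,U:61/48):193/64)
total length: 1633/32

1633/32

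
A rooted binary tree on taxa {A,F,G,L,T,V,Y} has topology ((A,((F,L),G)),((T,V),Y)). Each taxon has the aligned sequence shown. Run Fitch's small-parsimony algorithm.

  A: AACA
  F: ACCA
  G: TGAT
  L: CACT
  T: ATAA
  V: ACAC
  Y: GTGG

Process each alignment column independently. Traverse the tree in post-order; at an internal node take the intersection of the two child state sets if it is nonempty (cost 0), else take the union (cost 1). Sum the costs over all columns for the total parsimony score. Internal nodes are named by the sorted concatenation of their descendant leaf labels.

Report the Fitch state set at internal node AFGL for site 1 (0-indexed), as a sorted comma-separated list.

A

FL@0: {A} ∪ {C} = {A,C} (union, +1)
FGL@0: {A,C} ∪ {T} = {A,C,T} (union, +1)
AFGL@0: {A} ∩ {A,C,T} = {A} (intersection, +0)
TV@0: {A} ∩ {A} = {A} (intersection, +0)
TVY@0: {A} ∪ {G} = {A,G} (union, +1)
AFGLTVY@0: {A} ∩ {A,G} = {A} (intersection, +0)
FL@1: {C} ∪ {A} = {A,C} (union, +1)
FGL@1: {A,C} ∪ {G} = {A,C,G} (union, +1)
AFGL@1: {A} ∩ {A,C,G} = {A} (intersection, +0)
TV@1: {T} ∪ {C} = {C,T} (union, +1)
TVY@1: {C,T} ∩ {T} = {T} (intersection, +0)
AFGLTVY@1: {A} ∪ {T} = {A,T} (union, +1)
FL@2: {C} ∩ {C} = {C} (intersection, +0)
FGL@2: {C} ∪ {A} = {A,C} (union, +1)
AFGL@2: {C} ∩ {A,C} = {C} (intersection, +0)
TV@2: {A} ∩ {A} = {A} (intersection, +0)
TVY@2: {A} ∪ {G} = {A,G} (union, +1)
AFGLTVY@2: {C} ∪ {A,G} = {A,C,G} (union, +1)
FL@3: {A} ∪ {T} = {A,T} (union, +1)
FGL@3: {A,T} ∩ {T} = {T} (intersection, +0)
AFGL@3: {A} ∪ {T} = {A,T} (union, +1)
TV@3: {A} ∪ {C} = {A,C} (union, +1)
TVY@3: {A,C} ∪ {G} = {A,C,G} (union, +1)
AFGLTVY@3: {A,T} ∩ {A,C,G} = {A} (intersection, +0)
per-site changes: [3, 4, 3, 4]; total = 14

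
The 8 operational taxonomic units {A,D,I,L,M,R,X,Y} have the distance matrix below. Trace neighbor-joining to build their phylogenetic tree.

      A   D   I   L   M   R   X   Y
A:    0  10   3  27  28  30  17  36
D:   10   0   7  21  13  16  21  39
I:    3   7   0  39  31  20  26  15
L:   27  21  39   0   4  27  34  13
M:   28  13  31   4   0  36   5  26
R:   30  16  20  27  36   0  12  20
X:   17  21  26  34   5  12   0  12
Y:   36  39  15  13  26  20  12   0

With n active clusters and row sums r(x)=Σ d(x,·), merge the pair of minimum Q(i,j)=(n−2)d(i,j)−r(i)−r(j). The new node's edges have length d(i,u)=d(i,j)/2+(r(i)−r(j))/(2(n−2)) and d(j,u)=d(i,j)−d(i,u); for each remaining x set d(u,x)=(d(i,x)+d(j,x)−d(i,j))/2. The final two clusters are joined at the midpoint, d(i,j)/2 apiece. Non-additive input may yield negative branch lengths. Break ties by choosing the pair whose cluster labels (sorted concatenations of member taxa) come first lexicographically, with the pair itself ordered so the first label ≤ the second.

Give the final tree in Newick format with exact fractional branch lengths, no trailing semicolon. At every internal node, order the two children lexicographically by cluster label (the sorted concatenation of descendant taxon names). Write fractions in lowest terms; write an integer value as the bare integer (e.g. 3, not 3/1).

((((((A:13/4,I:-1/4):129/32,D:95/32):401/48,R:379/48):235/64,X:173/64):211/64,(L:23/6,M:1/6):643/64):477/128,Y:477/128)

iteration 1: select L,M (d=4, Q=-284); attach at lengths (23/6, 1/6); label the merged cluster LM
  updated: d(A,LM)=51/2, d(D,LM)=15, d(I,LM)=33, d(LM,R)=59/2, d(LM,X)=35/2, d(LM,Y)=35/2
iteration 2: select A,I (d=3, Q=-421/2); attach at lengths (13/4, -1/4); label the merged cluster AI
  updated: d(AI,D)=7, d(AI,LM)=111/4, d(AI,R)=47/2, d(AI,X)=20, d(AI,Y)=24
iteration 3: select AI,D (d=7, Q=-689/4); attach at lengths (129/32, 95/32); label the merged cluster ADI
  updated: d(ADI,LM)=143/8, d(ADI,R)=65/4, d(ADI,X)=17, d(ADI,Y)=28
iteration 4: select ADI,R (d=65/4, Q=-865/8); attach at lengths (401/48, 379/48); label the merged cluster ADIR
  updated: d(ADIR,LM)=249/16, d(ADIR,X)=51/8, d(ADIR,Y)=127/8
iteration 5: select ADIR,X (d=51/8, Q=-975/16); attach at lengths (235/64, 173/64); label the merged cluster ADIRX
  updated: d(ADIRX,LM)=427/32, d(ADIRX,Y)=43/4
iteration 6: select ADIRX,LM (d=427/32, Q=-1331/32); attach at lengths (211/64, 643/64); label the merged cluster ADILMRX
  updated: d(ADILMRX,Y)=477/64
iteration 7: select ADILMRX,Y (d=477/64); attach at lengths (477/128, 477/128); label the merged cluster ADILMRXY
final tree: ((((((A:13/4,I:-1/4):129/32,D:95/32):401/48,R:379/48):235/64,X:173/64):211/64,(L:23/6,M:1/6):643/64):477/128,Y:477/128)
total length: 3675/64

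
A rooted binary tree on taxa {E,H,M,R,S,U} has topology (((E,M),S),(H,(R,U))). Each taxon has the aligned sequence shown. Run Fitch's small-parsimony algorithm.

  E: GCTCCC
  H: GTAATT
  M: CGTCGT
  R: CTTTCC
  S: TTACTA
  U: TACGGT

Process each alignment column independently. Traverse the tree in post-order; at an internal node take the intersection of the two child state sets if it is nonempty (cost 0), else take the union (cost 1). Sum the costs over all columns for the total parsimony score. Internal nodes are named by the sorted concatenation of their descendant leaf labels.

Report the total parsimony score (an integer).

20

site 0, node EM: E={G} ∪ M={C} → {C,G} (+1)
site 0, node EMS: EM={C,G} ∪ S={T} → {C,G,T} (+1)
site 0, node RU: R={C} ∪ U={T} → {C,T} (+1)
site 0, node HRU: H={G} ∪ RU={C,T} → {C,G,T} (+1)
site 0, node EHMRSU: EMS={C,G,T} ∩ HRU={C,G,T} → {C,G,T} (+0)
site 1, node EM: E={C} ∪ M={G} → {C,G} (+1)
site 1, node EMS: EM={C,G} ∪ S={T} → {C,G,T} (+1)
site 1, node RU: R={T} ∪ U={A} → {A,T} (+1)
site 1, node HRU: H={T} ∩ RU={A,T} → {T} (+0)
site 1, node EHMRSU: EMS={C,G,T} ∩ HRU={T} → {T} (+0)
site 2, node EM: E={T} ∩ M={T} → {T} (+0)
site 2, node EMS: EM={T} ∪ S={A} → {A,T} (+1)
site 2, node RU: R={T} ∪ U={C} → {C,T} (+1)
site 2, node HRU: H={A} ∪ RU={C,T} → {A,C,T} (+1)
site 2, node EHMRSU: EMS={A,T} ∩ HRU={A,C,T} → {A,T} (+0)
site 3, node EM: E={C} ∩ M={C} → {C} (+0)
site 3, node EMS: EM={C} ∩ S={C} → {C} (+0)
site 3, node RU: R={T} ∪ U={G} → {G,T} (+1)
site 3, node HRU: H={A} ∪ RU={G,T} → {A,G,T} (+1)
site 3, node EHMRSU: EMS={C} ∪ HRU={A,G,T} → {A,C,G,T} (+1)
site 4, node EM: E={C} ∪ M={G} → {C,G} (+1)
site 4, node EMS: EM={C,G} ∪ S={T} → {C,G,T} (+1)
site 4, node RU: R={C} ∪ U={G} → {C,G} (+1)
site 4, node HRU: H={T} ∪ RU={C,G} → {C,G,T} (+1)
site 4, node EHMRSU: EMS={C,G,T} ∩ HRU={C,G,T} → {C,G,T} (+0)
site 5, node EM: E={C} ∪ M={T} → {C,T} (+1)
site 5, node EMS: EM={C,T} ∪ S={A} → {A,C,T} (+1)
site 5, node RU: R={C} ∪ U={T} → {C,T} (+1)
site 5, node HRU: H={T} ∩ RU={C,T} → {T} (+0)
site 5, node EHMRSU: EMS={A,C,T} ∩ HRU={T} → {T} (+0)
per-site changes: [4, 3, 3, 3, 4, 3]; total = 20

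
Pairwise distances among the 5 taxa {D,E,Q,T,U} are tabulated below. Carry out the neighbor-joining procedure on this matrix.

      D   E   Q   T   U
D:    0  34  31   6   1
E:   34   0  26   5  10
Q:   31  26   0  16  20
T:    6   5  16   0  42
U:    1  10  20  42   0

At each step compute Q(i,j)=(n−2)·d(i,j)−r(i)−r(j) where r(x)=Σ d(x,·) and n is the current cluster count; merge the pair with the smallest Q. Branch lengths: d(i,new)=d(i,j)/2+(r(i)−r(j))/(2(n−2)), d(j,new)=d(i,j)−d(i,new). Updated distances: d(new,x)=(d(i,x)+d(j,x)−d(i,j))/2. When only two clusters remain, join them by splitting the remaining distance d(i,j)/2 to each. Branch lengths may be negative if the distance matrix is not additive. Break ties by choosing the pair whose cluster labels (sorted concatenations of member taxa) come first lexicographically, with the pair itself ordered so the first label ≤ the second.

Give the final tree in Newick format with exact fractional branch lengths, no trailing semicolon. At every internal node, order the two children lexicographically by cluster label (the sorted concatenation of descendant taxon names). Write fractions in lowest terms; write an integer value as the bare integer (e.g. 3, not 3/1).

((((D:1/3,U:2/3):53/4,Q:47/4):27/4,E:9/2):1/4,T:1/4)

1. join D+U (d=1, Q=-142) ⇒ DU; edges |D|=1/3, |U|=2/3
  updated: d(DU,E)=43/2, d(DU,Q)=25, d(DU,T)=47/2
2. join DU+Q (d=25, Q=-87) ⇒ DQU; edges |DU|=53/4, |Q|=47/4
  updated: d(DQU,E)=45/4, d(DQU,T)=29/4
3. join DQU+E (d=45/4, Q=-47/2) ⇒ DEQU; edges |DQU|=27/4, |E|=9/2
  updated: d(DEQU,T)=1/2
4. join DEQU+T (d=1/2) ⇒ DEQTU; edges |DEQU|=1/4, |T|=1/4
final tree: ((((D:1/3,U:2/3):53/4,Q:47/4):27/4,E:9/2):1/4,T:1/4)
total length: 151/4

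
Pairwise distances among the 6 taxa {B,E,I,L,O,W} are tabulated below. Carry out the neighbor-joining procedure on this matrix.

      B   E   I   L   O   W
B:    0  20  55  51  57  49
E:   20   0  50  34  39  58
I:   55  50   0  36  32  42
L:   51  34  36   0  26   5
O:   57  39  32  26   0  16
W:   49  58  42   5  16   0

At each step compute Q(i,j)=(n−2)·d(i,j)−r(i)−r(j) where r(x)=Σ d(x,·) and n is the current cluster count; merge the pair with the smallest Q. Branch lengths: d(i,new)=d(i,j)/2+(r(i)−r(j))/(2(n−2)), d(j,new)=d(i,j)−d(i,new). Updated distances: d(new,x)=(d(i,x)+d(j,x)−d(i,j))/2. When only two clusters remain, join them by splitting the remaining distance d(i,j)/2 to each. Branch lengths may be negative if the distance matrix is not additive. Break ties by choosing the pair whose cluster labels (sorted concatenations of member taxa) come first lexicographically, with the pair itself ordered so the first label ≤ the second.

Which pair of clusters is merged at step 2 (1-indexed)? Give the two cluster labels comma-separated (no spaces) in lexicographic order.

L,W

step 1: merge (B,E) at d=20, Q=-353; branch lengths B→111/8, E→49/8; new cluster BE
  updated: d(BE,I)=85/2, d(BE,L)=65/2, d(BE,O)=38, d(BE,W)=87/2
step 2: merge (L,W) at d=5, Q=-191; branch lengths L→4/3, W→11/3; new cluster LW
  updated: d(BE,LW)=71/2, d(I,LW)=73/2, d(LW,O)=37/2
step 3: merge (BE,I) at d=85/2, Q=-142; branch lengths BE→45/2, I→20; new cluster BEI
  updated: d(BEI,LW)=59/4, d(BEI,O)=55/4
step 4: merge (BEI,LW) at d=59/4, Q=-47; branch lengths BEI→5, LW→39/4; new cluster BEILW
  updated: d(BEILW,O)=35/4
step 5: merge (BEILW,O) at d=35/4; branch lengths BEILW→35/8, O→35/8; new cluster BEILOW
final tree: ((((B:111/8,E:49/8):45/2,I:20):5,(L:4/3,W:11/3):39/4):35/8,O:35/8)
total length: 91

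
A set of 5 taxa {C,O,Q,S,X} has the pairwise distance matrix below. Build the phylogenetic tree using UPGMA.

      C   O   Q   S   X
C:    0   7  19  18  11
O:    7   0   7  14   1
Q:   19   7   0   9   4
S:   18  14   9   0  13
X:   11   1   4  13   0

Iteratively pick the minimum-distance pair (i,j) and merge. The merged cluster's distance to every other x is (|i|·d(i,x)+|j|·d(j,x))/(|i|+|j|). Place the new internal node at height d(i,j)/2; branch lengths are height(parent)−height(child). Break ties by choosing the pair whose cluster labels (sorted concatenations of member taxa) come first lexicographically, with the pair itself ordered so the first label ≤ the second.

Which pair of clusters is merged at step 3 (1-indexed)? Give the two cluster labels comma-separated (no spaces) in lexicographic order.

1. join O+X (d=1) ⇒ OX; edges |O|=1/2, |X|=1/2
  updated: d(C,OX)=9, d(OX,Q)=11/2, d(OX,S)=27/2
2. join OX+Q (d=11/2) ⇒ OQX; edges |OX|=9/4, |Q|=11/4
  updated: d(C,OQX)=37/3, d(OQX,S)=12
3. join OQX+S (d=12) ⇒ OQSX; edges |OQX|=13/4, |S|=6
  updated: d(C,OQSX)=55/4
4. join C+OQSX (d=55/4) ⇒ COQSX; edges |C|=55/8, |OQSX|=7/8
final tree: (C:55/8,(((O:1/2,X:1/2):9/4,Q:11/4):13/4,S:6):7/8)
total length: 23

OQX,S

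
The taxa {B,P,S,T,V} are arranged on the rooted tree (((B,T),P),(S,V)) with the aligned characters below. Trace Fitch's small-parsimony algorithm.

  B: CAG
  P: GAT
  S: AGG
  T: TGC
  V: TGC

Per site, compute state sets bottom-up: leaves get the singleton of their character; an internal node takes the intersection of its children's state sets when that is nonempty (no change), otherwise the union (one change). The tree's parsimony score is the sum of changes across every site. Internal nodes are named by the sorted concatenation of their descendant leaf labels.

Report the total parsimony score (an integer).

[col 0] BT: children B:{C}, T:{T} ∪→ {C,T}; cost 1
[col 0] BPT: children BT:{C,T}, P:{G} ∪→ {C,G,T}; cost 1
[col 0] SV: children S:{A}, V:{T} ∪→ {A,T}; cost 1
[col 0] BPSTV: children BPT:{C,G,T}, SV:{A,T} ∩→ {T}; cost 0
[col 1] BT: children B:{A}, T:{G} ∪→ {A,G}; cost 1
[col 1] BPT: children BT:{A,G}, P:{A} ∩→ {A}; cost 0
[col 1] SV: children S:{G}, V:{G} ∩→ {G}; cost 0
[col 1] BPSTV: children BPT:{A}, SV:{G} ∪→ {A,G}; cost 1
[col 2] BT: children B:{G}, T:{C} ∪→ {C,G}; cost 1
[col 2] BPT: children BT:{C,G}, P:{T} ∪→ {C,G,T}; cost 1
[col 2] SV: children S:{G}, V:{C} ∪→ {C,G}; cost 1
[col 2] BPSTV: children BPT:{C,G,T}, SV:{C,G} ∩→ {C,G}; cost 0
per-site changes: [3, 2, 3]; total = 8

8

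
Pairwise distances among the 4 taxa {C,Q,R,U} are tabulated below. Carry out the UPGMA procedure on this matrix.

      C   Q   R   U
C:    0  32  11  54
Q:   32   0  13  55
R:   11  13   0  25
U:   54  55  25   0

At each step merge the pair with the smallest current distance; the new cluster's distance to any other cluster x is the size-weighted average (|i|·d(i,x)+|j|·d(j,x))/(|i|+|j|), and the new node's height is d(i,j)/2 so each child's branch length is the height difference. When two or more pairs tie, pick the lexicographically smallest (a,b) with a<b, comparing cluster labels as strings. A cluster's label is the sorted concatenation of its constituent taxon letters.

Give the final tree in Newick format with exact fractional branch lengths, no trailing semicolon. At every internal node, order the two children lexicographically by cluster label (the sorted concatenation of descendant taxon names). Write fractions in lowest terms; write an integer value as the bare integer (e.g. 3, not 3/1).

1. join C+R (d=11) ⇒ CR; edges |C|=11/2, |R|=11/2
  updated: d(CR,Q)=45/2, d(CR,U)=79/2
2. join CR+Q (d=45/2) ⇒ CQR; edges |CR|=23/4, |Q|=45/4
  updated: d(CQR,U)=134/3
3. join CQR+U (d=134/3) ⇒ CQRU; edges |CQR|=133/12, |U|=67/3
final tree: (((C:11/2,R:11/2):23/4,Q:45/4):133/12,U:67/3)
total length: 737/12

(((C:11/2,R:11/2):23/4,Q:45/4):133/12,U:67/3)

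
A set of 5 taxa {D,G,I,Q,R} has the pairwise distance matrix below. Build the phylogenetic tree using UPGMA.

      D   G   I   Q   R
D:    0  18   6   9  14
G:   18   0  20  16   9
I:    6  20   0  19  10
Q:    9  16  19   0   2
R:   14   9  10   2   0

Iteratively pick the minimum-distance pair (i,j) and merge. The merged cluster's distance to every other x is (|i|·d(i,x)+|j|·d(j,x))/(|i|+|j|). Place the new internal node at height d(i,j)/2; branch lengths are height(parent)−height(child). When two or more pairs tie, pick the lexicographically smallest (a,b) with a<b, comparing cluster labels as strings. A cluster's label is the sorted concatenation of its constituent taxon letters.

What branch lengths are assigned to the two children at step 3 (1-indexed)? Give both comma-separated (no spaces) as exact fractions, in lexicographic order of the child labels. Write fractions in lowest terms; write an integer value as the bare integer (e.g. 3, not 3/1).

25/4,21/4

step 1: merge (Q,R) at d=2; branch lengths Q→1, R→1; new cluster QR
  updated: d(D,QR)=23/2, d(G,QR)=25/2, d(I,QR)=29/2
step 2: merge (D,I) at d=6; branch lengths D→3, I→3; new cluster DI
  updated: d(DI,G)=19, d(DI,QR)=13
step 3: merge (G,QR) at d=25/2; branch lengths G→25/4, QR→21/4; new cluster GQR
  updated: d(DI,GQR)=15
step 4: merge (DI,GQR) at d=15; branch lengths DI→9/2, GQR→5/4; new cluster DGIQR
final tree: ((D:3,I:3):9/2,(G:25/4,(Q:1,R:1):21/4):5/4)
total length: 101/4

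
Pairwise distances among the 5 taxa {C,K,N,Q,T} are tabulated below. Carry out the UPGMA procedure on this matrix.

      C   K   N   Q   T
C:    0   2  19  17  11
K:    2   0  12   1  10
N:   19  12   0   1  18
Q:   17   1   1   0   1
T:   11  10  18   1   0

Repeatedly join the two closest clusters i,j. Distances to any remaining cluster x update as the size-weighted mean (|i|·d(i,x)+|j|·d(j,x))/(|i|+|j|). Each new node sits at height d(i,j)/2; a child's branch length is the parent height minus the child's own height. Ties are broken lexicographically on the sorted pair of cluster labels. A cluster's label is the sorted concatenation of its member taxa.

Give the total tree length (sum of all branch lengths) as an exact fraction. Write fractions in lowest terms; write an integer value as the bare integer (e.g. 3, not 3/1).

step 1: merge (K,Q) at d=1; branch lengths K→1/2, Q→1/2; new cluster KQ
  updated: d(C,KQ)=19/2, d(KQ,N)=13/2, d(KQ,T)=11/2
step 2: merge (KQ,T) at d=11/2; branch lengths KQ→9/4, T→11/4; new cluster KQT
  updated: d(C,KQT)=10, d(KQT,N)=31/3
step 3: merge (C,KQT) at d=10; branch lengths C→5, KQT→9/4; new cluster CKQT
  updated: d(CKQT,N)=25/2
step 4: merge (CKQT,N) at d=25/2; branch lengths CKQT→5/4, N→25/4; new cluster CKNQT
final tree: ((C:5,((K:1/2,Q:1/2):9/4,T:11/4):9/4):5/4,N:25/4)
total length: 83/4

83/4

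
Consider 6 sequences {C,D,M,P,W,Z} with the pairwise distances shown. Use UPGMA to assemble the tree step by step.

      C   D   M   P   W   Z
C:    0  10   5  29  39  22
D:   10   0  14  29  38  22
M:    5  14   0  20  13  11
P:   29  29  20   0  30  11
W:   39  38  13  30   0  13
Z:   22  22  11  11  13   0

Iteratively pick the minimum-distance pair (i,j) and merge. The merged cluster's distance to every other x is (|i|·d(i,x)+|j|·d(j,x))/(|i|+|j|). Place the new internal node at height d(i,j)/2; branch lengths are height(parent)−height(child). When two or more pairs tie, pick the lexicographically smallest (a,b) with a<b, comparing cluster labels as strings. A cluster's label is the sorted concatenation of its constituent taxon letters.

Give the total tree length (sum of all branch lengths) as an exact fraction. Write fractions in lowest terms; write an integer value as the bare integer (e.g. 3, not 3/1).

1. join C+M (d=5) ⇒ CM; edges |C|=5/2, |M|=5/2
  updated: d(CM,D)=12, d(CM,P)=49/2, d(CM,W)=26, d(CM,Z)=33/2
2. join P+Z (d=11) ⇒ PZ; edges |P|=11/2, |Z|=11/2
  updated: d(CM,PZ)=41/2, d(D,PZ)=51/2, d(PZ,W)=43/2
3. join CM+D (d=12) ⇒ CDM; edges |CM|=7/2, |D|=6
  updated: d(CDM,PZ)=133/6, d(CDM,W)=30
4. join PZ+W (d=43/2) ⇒ PWZ; edges |PZ|=21/4, |W|=43/4
  updated: d(CDM,PWZ)=223/9
5. join CDM+PWZ (d=223/9) ⇒ CDMPWZ; edges |CDM|=115/18, |PWZ|=59/36
final tree: (((C:5/2,M:5/2):7/2,D:6):115/18,((P:11/2,Z:11/2):21/4,W:43/4):59/36)
total length: 1783/36

1783/36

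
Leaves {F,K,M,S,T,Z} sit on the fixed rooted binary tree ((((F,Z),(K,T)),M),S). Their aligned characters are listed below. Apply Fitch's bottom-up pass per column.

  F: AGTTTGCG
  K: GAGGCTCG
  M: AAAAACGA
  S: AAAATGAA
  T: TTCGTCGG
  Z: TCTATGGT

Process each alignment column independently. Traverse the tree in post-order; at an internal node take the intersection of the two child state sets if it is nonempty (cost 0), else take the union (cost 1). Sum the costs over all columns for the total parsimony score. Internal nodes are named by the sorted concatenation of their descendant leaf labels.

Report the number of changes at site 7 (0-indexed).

[col 0] FZ: children F:{A}, Z:{T} ∪→ {A,T}; cost 1
[col 0] KT: children K:{G}, T:{T} ∪→ {G,T}; cost 1
[col 0] FKTZ: children FZ:{A,T}, KT:{G,T} ∩→ {T}; cost 0
[col 0] FKMTZ: children FKTZ:{T}, M:{A} ∪→ {A,T}; cost 1
[col 0] FKMSTZ: children FKMTZ:{A,T}, S:{A} ∩→ {A}; cost 0
[col 1] FZ: children F:{G}, Z:{C} ∪→ {C,G}; cost 1
[col 1] KT: children K:{A}, T:{T} ∪→ {A,T}; cost 1
[col 1] FKTZ: children FZ:{C,G}, KT:{A,T} ∪→ {A,C,G,T}; cost 1
[col 1] FKMTZ: children FKTZ:{A,C,G,T}, M:{A} ∩→ {A}; cost 0
[col 1] FKMSTZ: children FKMTZ:{A}, S:{A} ∩→ {A}; cost 0
[col 2] FZ: children F:{T}, Z:{T} ∩→ {T}; cost 0
[col 2] KT: children K:{G}, T:{C} ∪→ {C,G}; cost 1
[col 2] FKTZ: children FZ:{T}, KT:{C,G} ∪→ {C,G,T}; cost 1
[col 2] FKMTZ: children FKTZ:{C,G,T}, M:{A} ∪→ {A,C,G,T}; cost 1
[col 2] FKMSTZ: children FKMTZ:{A,C,G,T}, S:{A} ∩→ {A}; cost 0
[col 3] FZ: children F:{T}, Z:{A} ∪→ {A,T}; cost 1
[col 3] KT: children K:{G}, T:{G} ∩→ {G}; cost 0
[col 3] FKTZ: children FZ:{A,T}, KT:{G} ∪→ {A,G,T}; cost 1
[col 3] FKMTZ: children FKTZ:{A,G,T}, M:{A} ∩→ {A}; cost 0
[col 3] FKMSTZ: children FKMTZ:{A}, S:{A} ∩→ {A}; cost 0
[col 4] FZ: children F:{T}, Z:{T} ∩→ {T}; cost 0
[col 4] KT: children K:{C}, T:{T} ∪→ {C,T}; cost 1
[col 4] FKTZ: children FZ:{T}, KT:{C,T} ∩→ {T}; cost 0
[col 4] FKMTZ: children FKTZ:{T}, M:{A} ∪→ {A,T}; cost 1
[col 4] FKMSTZ: children FKMTZ:{A,T}, S:{T} ∩→ {T}; cost 0
[col 5] FZ: children F:{G}, Z:{G} ∩→ {G}; cost 0
[col 5] KT: children K:{T}, T:{C} ∪→ {C,T}; cost 1
[col 5] FKTZ: children FZ:{G}, KT:{C,T} ∪→ {C,G,T}; cost 1
[col 5] FKMTZ: children FKTZ:{C,G,T}, M:{C} ∩→ {C}; cost 0
[col 5] FKMSTZ: children FKMTZ:{C}, S:{G} ∪→ {C,G}; cost 1
[col 6] FZ: children F:{C}, Z:{G} ∪→ {C,G}; cost 1
[col 6] KT: children K:{C}, T:{G} ∪→ {C,G}; cost 1
[col 6] FKTZ: children FZ:{C,G}, KT:{C,G} ∩→ {C,G}; cost 0
[col 6] FKMTZ: children FKTZ:{C,G}, M:{G} ∩→ {G}; cost 0
[col 6] FKMSTZ: children FKMTZ:{G}, S:{A} ∪→ {A,G}; cost 1
[col 7] FZ: children F:{G}, Z:{T} ∪→ {G,T}; cost 1
[col 7] KT: children K:{G}, T:{G} ∩→ {G}; cost 0
[col 7] FKTZ: children FZ:{G,T}, KT:{G} ∩→ {G}; cost 0
[col 7] FKMTZ: children FKTZ:{G}, M:{A} ∪→ {A,G}; cost 1
[col 7] FKMSTZ: children FKMTZ:{A,G}, S:{A} ∩→ {A}; cost 0
per-site changes: [3, 3, 3, 2, 2, 3, 3, 2]; total = 21

2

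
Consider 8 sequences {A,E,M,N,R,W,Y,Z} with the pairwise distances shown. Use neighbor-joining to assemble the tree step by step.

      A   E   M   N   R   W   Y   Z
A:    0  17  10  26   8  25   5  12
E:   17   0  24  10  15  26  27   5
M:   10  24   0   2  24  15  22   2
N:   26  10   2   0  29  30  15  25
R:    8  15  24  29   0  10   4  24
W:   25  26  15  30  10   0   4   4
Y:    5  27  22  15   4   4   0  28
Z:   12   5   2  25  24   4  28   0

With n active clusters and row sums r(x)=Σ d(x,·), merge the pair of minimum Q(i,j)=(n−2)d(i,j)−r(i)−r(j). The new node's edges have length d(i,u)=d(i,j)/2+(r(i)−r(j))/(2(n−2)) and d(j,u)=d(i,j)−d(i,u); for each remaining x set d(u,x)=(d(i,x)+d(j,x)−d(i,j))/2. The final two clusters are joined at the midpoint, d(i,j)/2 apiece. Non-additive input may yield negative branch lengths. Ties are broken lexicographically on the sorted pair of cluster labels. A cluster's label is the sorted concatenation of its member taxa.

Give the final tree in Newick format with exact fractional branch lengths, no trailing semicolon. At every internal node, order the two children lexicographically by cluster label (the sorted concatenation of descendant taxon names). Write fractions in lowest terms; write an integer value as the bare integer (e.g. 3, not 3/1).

iteration 1: select M,N (d=2, Q=-224); attach at lengths (-13/6, 25/6); label the merged cluster MN
  updated: d(A,MN)=17, d(E,MN)=16, d(MN,R)=51/2, d(MN,W)=43/2, d(MN,Y)=35/2, d(MN,Z)=25/2
iteration 2: select E,Z (d=5, Q=-333/2); attach at lengths (91/20, 9/20); label the merged cluster EZ
  updated: d(A,EZ)=12, d(EZ,MN)=47/4, d(EZ,R)=17, d(EZ,W)=25/2, d(EZ,Y)=25
iteration 3: select EZ,MN (d=47/4, Q=-249/2); attach at lengths (4, 31/4); label the merged cluster EMNZ
  updated: d(A,EMNZ)=69/8, d(EMNZ,R)=123/8, d(EMNZ,W)=89/8, d(EMNZ,Y)=123/8
iteration 4: select A,EMNZ (d=69/8, Q=-285/4); attach at lengths (11/3, 119/24); label the merged cluster AEMNZ
  updated: d(AEMNZ,R)=59/8, d(AEMNZ,W)=55/4, d(AEMNZ,Y)=47/8
iteration 5: select AEMNZ,R (d=59/8, Q=-269/8); attach at lengths (163/32, 73/32); label the merged cluster AEMNRZ
  updated: d(AEMNRZ,W)=131/16, d(AEMNRZ,Y)=5/4
iteration 6: select AEMNRZ,W (d=131/16, Q=-215/16); attach at lengths (87/32, 175/32); label the merged cluster AEMNRWZ
  updated: d(AEMNRWZ,Y)=-47/32
iteration 7: select AEMNRWZ,Y (d=-47/32); attach at lengths (-47/64, -47/64); label the merged cluster AEMNRWYZ
final tree: ((((A:11/3,((E:91/20,Z:9/20):4,(M:-13/6,N:25/6):31/4):119/24):163/32,R:73/32):87/32,W:175/32):-47/64,Y:-47/64)
total length: 1327/32

((((A:11/3,((E:91/20,Z:9/20):4,(M:-13/6,N:25/6):31/4):119/24):163/32,R:73/32):87/32,W:175/32):-47/64,Y:-47/64)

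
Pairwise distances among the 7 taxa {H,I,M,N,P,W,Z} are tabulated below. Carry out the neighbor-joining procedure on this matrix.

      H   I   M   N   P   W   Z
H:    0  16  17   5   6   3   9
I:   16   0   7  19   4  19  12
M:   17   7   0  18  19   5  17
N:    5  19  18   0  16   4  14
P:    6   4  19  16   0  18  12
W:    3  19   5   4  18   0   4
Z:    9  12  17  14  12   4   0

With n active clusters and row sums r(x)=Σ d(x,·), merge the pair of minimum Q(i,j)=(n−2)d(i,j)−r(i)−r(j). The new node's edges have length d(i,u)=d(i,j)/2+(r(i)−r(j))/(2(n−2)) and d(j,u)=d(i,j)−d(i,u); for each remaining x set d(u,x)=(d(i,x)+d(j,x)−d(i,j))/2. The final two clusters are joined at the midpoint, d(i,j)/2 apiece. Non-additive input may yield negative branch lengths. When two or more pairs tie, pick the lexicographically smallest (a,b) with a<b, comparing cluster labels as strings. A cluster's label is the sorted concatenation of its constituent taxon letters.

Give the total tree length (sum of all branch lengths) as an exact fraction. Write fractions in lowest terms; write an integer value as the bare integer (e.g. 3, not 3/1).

1. join I+P (d=4, Q=-132) ⇒ IP; edges |I|=11/5, |P|=9/5
  updated: d(H,IP)=9, d(IP,M)=11, d(IP,N)=31/2, d(IP,W)=33/2, d(IP,Z)=10
2. join IP+M (d=11, Q=-86) ⇒ IMP; edges |IP|=19/4, |M|=25/4
  updated: d(H,IMP)=15/2, d(IMP,N)=45/4, d(IMP,W)=21/4, d(IMP,Z)=8
3. join H+N (d=5, Q=-175/4) ⇒ HN; edges |H|=7/8, |N|=33/8
  updated: d(HN,IMP)=55/8, d(HN,W)=1, d(HN,Z)=9
4. join HN+W (d=1, Q=-201/8) ⇒ HNW; edges |HN|=69/32, |W|=-37/32
  updated: d(HNW,IMP)=89/16, d(HNW,Z)=6
5. join HNW+IMP (d=89/16, Q=-313/16) ⇒ HIMNPW; edges |HNW|=57/32, |IMP|=121/32
  updated: d(HIMNPW,Z)=135/32
6. join HIMNPW+Z (d=135/32) ⇒ HIMNPWZ; edges |HIMNPW|=135/64, |Z|=135/64
final tree: ((((H:7/8,N:33/8):69/32,W:-37/32):57/32,((I:11/5,P:9/5):19/4,M:25/4):121/32):135/64,Z:135/64)
total length: 985/32

985/32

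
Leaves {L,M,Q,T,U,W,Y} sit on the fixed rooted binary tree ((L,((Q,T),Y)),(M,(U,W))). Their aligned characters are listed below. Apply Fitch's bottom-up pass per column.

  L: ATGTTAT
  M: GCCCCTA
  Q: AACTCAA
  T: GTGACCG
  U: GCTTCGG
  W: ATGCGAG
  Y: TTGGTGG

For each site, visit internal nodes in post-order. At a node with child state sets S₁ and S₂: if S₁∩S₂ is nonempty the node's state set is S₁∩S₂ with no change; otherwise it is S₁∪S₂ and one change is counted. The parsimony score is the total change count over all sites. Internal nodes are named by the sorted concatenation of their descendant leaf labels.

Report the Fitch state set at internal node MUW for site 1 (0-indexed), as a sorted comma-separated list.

[col 0] QT: children Q:{A}, T:{G} ∪→ {A,G}; cost 1
[col 0] QTY: children QT:{A,G}, Y:{T} ∪→ {A,G,T}; cost 1
[col 0] LQTY: children L:{A}, QTY:{A,G,T} ∩→ {A}; cost 0
[col 0] UW: children U:{G}, W:{A} ∪→ {A,G}; cost 1
[col 0] MUW: children M:{G}, UW:{A,G} ∩→ {G}; cost 0
[col 0] LMQTUWY: children LQTY:{A}, MUW:{G} ∪→ {A,G}; cost 1
[col 1] QT: children Q:{A}, T:{T} ∪→ {A,T}; cost 1
[col 1] QTY: children QT:{A,T}, Y:{T} ∩→ {T}; cost 0
[col 1] LQTY: children L:{T}, QTY:{T} ∩→ {T}; cost 0
[col 1] UW: children U:{C}, W:{T} ∪→ {C,T}; cost 1
[col 1] MUW: children M:{C}, UW:{C,T} ∩→ {C}; cost 0
[col 1] LMQTUWY: children LQTY:{T}, MUW:{C} ∪→ {C,T}; cost 1
[col 2] QT: children Q:{C}, T:{G} ∪→ {C,G}; cost 1
[col 2] QTY: children QT:{C,G}, Y:{G} ∩→ {G}; cost 0
[col 2] LQTY: children L:{G}, QTY:{G} ∩→ {G}; cost 0
[col 2] UW: children U:{T}, W:{G} ∪→ {G,T}; cost 1
[col 2] MUW: children M:{C}, UW:{G,T} ∪→ {C,G,T}; cost 1
[col 2] LMQTUWY: children LQTY:{G}, MUW:{C,G,T} ∩→ {G}; cost 0
[col 3] QT: children Q:{T}, T:{A} ∪→ {A,T}; cost 1
[col 3] QTY: children QT:{A,T}, Y:{G} ∪→ {A,G,T}; cost 1
[col 3] LQTY: children L:{T}, QTY:{A,G,T} ∩→ {T}; cost 0
[col 3] UW: children U:{T}, W:{C} ∪→ {C,T}; cost 1
[col 3] MUW: children M:{C}, UW:{C,T} ∩→ {C}; cost 0
[col 3] LMQTUWY: children LQTY:{T}, MUW:{C} ∪→ {C,T}; cost 1
[col 4] QT: children Q:{C}, T:{C} ∩→ {C}; cost 0
[col 4] QTY: children QT:{C}, Y:{T} ∪→ {C,T}; cost 1
[col 4] LQTY: children L:{T}, QTY:{C,T} ∩→ {T}; cost 0
[col 4] UW: children U:{C}, W:{G} ∪→ {C,G}; cost 1
[col 4] MUW: children M:{C}, UW:{C,G} ∩→ {C}; cost 0
[col 4] LMQTUWY: children LQTY:{T}, MUW:{C} ∪→ {C,T}; cost 1
[col 5] QT: children Q:{A}, T:{C} ∪→ {A,C}; cost 1
[col 5] QTY: children QT:{A,C}, Y:{G} ∪→ {A,C,G}; cost 1
[col 5] LQTY: children L:{A}, QTY:{A,C,G} ∩→ {A}; cost 0
[col 5] UW: children U:{G}, W:{A} ∪→ {A,G}; cost 1
[col 5] MUW: children M:{T}, UW:{A,G} ∪→ {A,G,T}; cost 1
[col 5] LMQTUWY: children LQTY:{A}, MUW:{A,G,T} ∩→ {A}; cost 0
[col 6] QT: children Q:{A}, T:{G} ∪→ {A,G}; cost 1
[col 6] QTY: children QT:{A,G}, Y:{G} ∩→ {G}; cost 0
[col 6] LQTY: children L:{T}, QTY:{G} ∪→ {G,T}; cost 1
[col 6] UW: children U:{G}, W:{G} ∩→ {G}; cost 0
[col 6] MUW: children M:{A}, UW:{G} ∪→ {A,G}; cost 1
[col 6] LMQTUWY: children LQTY:{G,T}, MUW:{A,G} ∩→ {G}; cost 0
per-site changes: [4, 3, 3, 4, 3, 4, 3]; total = 24

C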